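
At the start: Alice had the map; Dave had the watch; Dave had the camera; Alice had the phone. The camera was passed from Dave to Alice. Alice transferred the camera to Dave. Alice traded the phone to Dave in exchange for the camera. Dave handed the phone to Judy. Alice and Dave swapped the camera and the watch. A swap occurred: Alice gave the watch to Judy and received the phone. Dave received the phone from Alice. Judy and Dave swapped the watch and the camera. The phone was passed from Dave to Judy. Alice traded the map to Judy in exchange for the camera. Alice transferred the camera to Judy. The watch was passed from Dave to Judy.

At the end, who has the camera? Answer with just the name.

Tracking all object holders:
Start: map:Alice, watch:Dave, camera:Dave, phone:Alice
Event 1 (give camera: Dave -> Alice). State: map:Alice, watch:Dave, camera:Alice, phone:Alice
Event 2 (give camera: Alice -> Dave). State: map:Alice, watch:Dave, camera:Dave, phone:Alice
Event 3 (swap phone<->camera: now phone:Dave, camera:Alice). State: map:Alice, watch:Dave, camera:Alice, phone:Dave
Event 4 (give phone: Dave -> Judy). State: map:Alice, watch:Dave, camera:Alice, phone:Judy
Event 5 (swap camera<->watch: now camera:Dave, watch:Alice). State: map:Alice, watch:Alice, camera:Dave, phone:Judy
Event 6 (swap watch<->phone: now watch:Judy, phone:Alice). State: map:Alice, watch:Judy, camera:Dave, phone:Alice
Event 7 (give phone: Alice -> Dave). State: map:Alice, watch:Judy, camera:Dave, phone:Dave
Event 8 (swap watch<->camera: now watch:Dave, camera:Judy). State: map:Alice, watch:Dave, camera:Judy, phone:Dave
Event 9 (give phone: Dave -> Judy). State: map:Alice, watch:Dave, camera:Judy, phone:Judy
Event 10 (swap map<->camera: now map:Judy, camera:Alice). State: map:Judy, watch:Dave, camera:Alice, phone:Judy
Event 11 (give camera: Alice -> Judy). State: map:Judy, watch:Dave, camera:Judy, phone:Judy
Event 12 (give watch: Dave -> Judy). State: map:Judy, watch:Judy, camera:Judy, phone:Judy

Final state: map:Judy, watch:Judy, camera:Judy, phone:Judy
The camera is held by Judy.

Answer: Judy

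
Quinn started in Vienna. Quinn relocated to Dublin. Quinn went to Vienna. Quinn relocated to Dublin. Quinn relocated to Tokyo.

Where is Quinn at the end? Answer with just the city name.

Tracking Quinn's location:
Start: Quinn is in Vienna.
After move 1: Vienna -> Dublin. Quinn is in Dublin.
After move 2: Dublin -> Vienna. Quinn is in Vienna.
After move 3: Vienna -> Dublin. Quinn is in Dublin.
After move 4: Dublin -> Tokyo. Quinn is in Tokyo.

Answer: Tokyo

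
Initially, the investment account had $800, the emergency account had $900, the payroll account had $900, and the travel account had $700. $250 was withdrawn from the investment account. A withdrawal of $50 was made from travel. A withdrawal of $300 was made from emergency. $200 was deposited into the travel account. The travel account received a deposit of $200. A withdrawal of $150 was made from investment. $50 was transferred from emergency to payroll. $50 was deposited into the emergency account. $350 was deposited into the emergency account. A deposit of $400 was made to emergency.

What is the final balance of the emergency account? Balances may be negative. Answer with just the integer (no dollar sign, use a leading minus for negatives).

Tracking account balances step by step:
Start: investment=800, emergency=900, payroll=900, travel=700
Event 1 (withdraw 250 from investment): investment: 800 - 250 = 550. Balances: investment=550, emergency=900, payroll=900, travel=700
Event 2 (withdraw 50 from travel): travel: 700 - 50 = 650. Balances: investment=550, emergency=900, payroll=900, travel=650
Event 3 (withdraw 300 from emergency): emergency: 900 - 300 = 600. Balances: investment=550, emergency=600, payroll=900, travel=650
Event 4 (deposit 200 to travel): travel: 650 + 200 = 850. Balances: investment=550, emergency=600, payroll=900, travel=850
Event 5 (deposit 200 to travel): travel: 850 + 200 = 1050. Balances: investment=550, emergency=600, payroll=900, travel=1050
Event 6 (withdraw 150 from investment): investment: 550 - 150 = 400. Balances: investment=400, emergency=600, payroll=900, travel=1050
Event 7 (transfer 50 emergency -> payroll): emergency: 600 - 50 = 550, payroll: 900 + 50 = 950. Balances: investment=400, emergency=550, payroll=950, travel=1050
Event 8 (deposit 50 to emergency): emergency: 550 + 50 = 600. Balances: investment=400, emergency=600, payroll=950, travel=1050
Event 9 (deposit 350 to emergency): emergency: 600 + 350 = 950. Balances: investment=400, emergency=950, payroll=950, travel=1050
Event 10 (deposit 400 to emergency): emergency: 950 + 400 = 1350. Balances: investment=400, emergency=1350, payroll=950, travel=1050

Final balance of emergency: 1350

Answer: 1350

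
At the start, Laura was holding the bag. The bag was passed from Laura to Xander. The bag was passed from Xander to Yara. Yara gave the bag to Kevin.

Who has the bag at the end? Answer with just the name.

Answer: Kevin

Derivation:
Tracking the bag through each event:
Start: Laura has the bag.
After event 1: Xander has the bag.
After event 2: Yara has the bag.
After event 3: Kevin has the bag.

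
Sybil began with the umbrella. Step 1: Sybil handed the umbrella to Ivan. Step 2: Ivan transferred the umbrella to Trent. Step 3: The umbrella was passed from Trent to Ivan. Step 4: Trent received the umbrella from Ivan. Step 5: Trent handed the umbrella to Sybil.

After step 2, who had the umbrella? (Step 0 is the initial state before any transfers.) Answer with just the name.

Answer: Trent

Derivation:
Tracking the umbrella holder through step 2:
After step 0 (start): Sybil
After step 1: Ivan
After step 2: Trent

At step 2, the holder is Trent.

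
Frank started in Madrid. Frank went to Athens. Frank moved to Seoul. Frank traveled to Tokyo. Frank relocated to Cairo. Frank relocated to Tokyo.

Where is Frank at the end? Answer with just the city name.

Answer: Tokyo

Derivation:
Tracking Frank's location:
Start: Frank is in Madrid.
After move 1: Madrid -> Athens. Frank is in Athens.
After move 2: Athens -> Seoul. Frank is in Seoul.
After move 3: Seoul -> Tokyo. Frank is in Tokyo.
After move 4: Tokyo -> Cairo. Frank is in Cairo.
After move 5: Cairo -> Tokyo. Frank is in Tokyo.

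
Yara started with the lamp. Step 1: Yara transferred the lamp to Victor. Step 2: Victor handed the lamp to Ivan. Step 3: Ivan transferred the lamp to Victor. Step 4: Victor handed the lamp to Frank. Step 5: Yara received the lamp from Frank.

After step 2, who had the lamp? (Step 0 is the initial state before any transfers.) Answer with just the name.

Tracking the lamp holder through step 2:
After step 0 (start): Yara
After step 1: Victor
After step 2: Ivan

At step 2, the holder is Ivan.

Answer: Ivan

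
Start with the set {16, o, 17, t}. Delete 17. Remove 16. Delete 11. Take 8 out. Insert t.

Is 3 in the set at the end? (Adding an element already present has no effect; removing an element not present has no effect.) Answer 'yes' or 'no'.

Answer: no

Derivation:
Tracking the set through each operation:
Start: {16, 17, o, t}
Event 1 (remove 17): removed. Set: {16, o, t}
Event 2 (remove 16): removed. Set: {o, t}
Event 3 (remove 11): not present, no change. Set: {o, t}
Event 4 (remove 8): not present, no change. Set: {o, t}
Event 5 (add t): already present, no change. Set: {o, t}

Final set: {o, t} (size 2)
3 is NOT in the final set.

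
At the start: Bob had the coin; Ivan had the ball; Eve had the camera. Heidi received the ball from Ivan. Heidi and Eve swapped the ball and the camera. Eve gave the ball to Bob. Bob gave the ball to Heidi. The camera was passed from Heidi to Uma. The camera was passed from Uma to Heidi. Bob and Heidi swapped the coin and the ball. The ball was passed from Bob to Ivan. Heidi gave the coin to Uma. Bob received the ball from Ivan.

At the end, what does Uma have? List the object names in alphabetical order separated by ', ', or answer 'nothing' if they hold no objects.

Tracking all object holders:
Start: coin:Bob, ball:Ivan, camera:Eve
Event 1 (give ball: Ivan -> Heidi). State: coin:Bob, ball:Heidi, camera:Eve
Event 2 (swap ball<->camera: now ball:Eve, camera:Heidi). State: coin:Bob, ball:Eve, camera:Heidi
Event 3 (give ball: Eve -> Bob). State: coin:Bob, ball:Bob, camera:Heidi
Event 4 (give ball: Bob -> Heidi). State: coin:Bob, ball:Heidi, camera:Heidi
Event 5 (give camera: Heidi -> Uma). State: coin:Bob, ball:Heidi, camera:Uma
Event 6 (give camera: Uma -> Heidi). State: coin:Bob, ball:Heidi, camera:Heidi
Event 7 (swap coin<->ball: now coin:Heidi, ball:Bob). State: coin:Heidi, ball:Bob, camera:Heidi
Event 8 (give ball: Bob -> Ivan). State: coin:Heidi, ball:Ivan, camera:Heidi
Event 9 (give coin: Heidi -> Uma). State: coin:Uma, ball:Ivan, camera:Heidi
Event 10 (give ball: Ivan -> Bob). State: coin:Uma, ball:Bob, camera:Heidi

Final state: coin:Uma, ball:Bob, camera:Heidi
Uma holds: coin.

Answer: coin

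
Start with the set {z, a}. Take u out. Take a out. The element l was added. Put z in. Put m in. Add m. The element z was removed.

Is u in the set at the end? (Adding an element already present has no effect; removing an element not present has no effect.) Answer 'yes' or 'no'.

Answer: no

Derivation:
Tracking the set through each operation:
Start: {a, z}
Event 1 (remove u): not present, no change. Set: {a, z}
Event 2 (remove a): removed. Set: {z}
Event 3 (add l): added. Set: {l, z}
Event 4 (add z): already present, no change. Set: {l, z}
Event 5 (add m): added. Set: {l, m, z}
Event 6 (add m): already present, no change. Set: {l, m, z}
Event 7 (remove z): removed. Set: {l, m}

Final set: {l, m} (size 2)
u is NOT in the final set.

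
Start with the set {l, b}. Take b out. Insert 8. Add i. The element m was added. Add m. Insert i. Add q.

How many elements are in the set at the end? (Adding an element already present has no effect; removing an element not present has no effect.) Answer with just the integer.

Tracking the set through each operation:
Start: {b, l}
Event 1 (remove b): removed. Set: {l}
Event 2 (add 8): added. Set: {8, l}
Event 3 (add i): added. Set: {8, i, l}
Event 4 (add m): added. Set: {8, i, l, m}
Event 5 (add m): already present, no change. Set: {8, i, l, m}
Event 6 (add i): already present, no change. Set: {8, i, l, m}
Event 7 (add q): added. Set: {8, i, l, m, q}

Final set: {8, i, l, m, q} (size 5)

Answer: 5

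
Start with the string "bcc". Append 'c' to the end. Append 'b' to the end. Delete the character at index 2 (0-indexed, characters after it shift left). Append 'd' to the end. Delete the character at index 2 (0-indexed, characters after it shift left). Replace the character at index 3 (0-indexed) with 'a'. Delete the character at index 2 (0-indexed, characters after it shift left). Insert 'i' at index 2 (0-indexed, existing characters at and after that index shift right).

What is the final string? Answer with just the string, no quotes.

Answer: bcia

Derivation:
Applying each edit step by step:
Start: "bcc"
Op 1 (append 'c'): "bcc" -> "bccc"
Op 2 (append 'b'): "bccc" -> "bcccb"
Op 3 (delete idx 2 = 'c'): "bcccb" -> "bccb"
Op 4 (append 'd'): "bccb" -> "bccbd"
Op 5 (delete idx 2 = 'c'): "bccbd" -> "bcbd"
Op 6 (replace idx 3: 'd' -> 'a'): "bcbd" -> "bcba"
Op 7 (delete idx 2 = 'b'): "bcba" -> "bca"
Op 8 (insert 'i' at idx 2): "bca" -> "bcia"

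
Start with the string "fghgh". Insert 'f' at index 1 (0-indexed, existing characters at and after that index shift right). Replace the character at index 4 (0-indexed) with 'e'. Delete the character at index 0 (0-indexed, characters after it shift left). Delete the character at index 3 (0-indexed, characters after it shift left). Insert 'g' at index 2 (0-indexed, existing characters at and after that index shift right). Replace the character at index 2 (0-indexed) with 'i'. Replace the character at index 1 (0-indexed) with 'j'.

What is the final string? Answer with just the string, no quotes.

Applying each edit step by step:
Start: "fghgh"
Op 1 (insert 'f' at idx 1): "fghgh" -> "ffghgh"
Op 2 (replace idx 4: 'g' -> 'e'): "ffghgh" -> "ffgheh"
Op 3 (delete idx 0 = 'f'): "ffgheh" -> "fgheh"
Op 4 (delete idx 3 = 'e'): "fgheh" -> "fghh"
Op 5 (insert 'g' at idx 2): "fghh" -> "fgghh"
Op 6 (replace idx 2: 'g' -> 'i'): "fgghh" -> "fgihh"
Op 7 (replace idx 1: 'g' -> 'j'): "fgihh" -> "fjihh"

Answer: fjihh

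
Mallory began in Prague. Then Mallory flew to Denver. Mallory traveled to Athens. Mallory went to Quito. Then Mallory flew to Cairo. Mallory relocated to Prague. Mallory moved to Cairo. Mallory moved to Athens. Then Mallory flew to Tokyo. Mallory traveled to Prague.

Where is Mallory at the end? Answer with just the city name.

Answer: Prague

Derivation:
Tracking Mallory's location:
Start: Mallory is in Prague.
After move 1: Prague -> Denver. Mallory is in Denver.
After move 2: Denver -> Athens. Mallory is in Athens.
After move 3: Athens -> Quito. Mallory is in Quito.
After move 4: Quito -> Cairo. Mallory is in Cairo.
After move 5: Cairo -> Prague. Mallory is in Prague.
After move 6: Prague -> Cairo. Mallory is in Cairo.
After move 7: Cairo -> Athens. Mallory is in Athens.
After move 8: Athens -> Tokyo. Mallory is in Tokyo.
After move 9: Tokyo -> Prague. Mallory is in Prague.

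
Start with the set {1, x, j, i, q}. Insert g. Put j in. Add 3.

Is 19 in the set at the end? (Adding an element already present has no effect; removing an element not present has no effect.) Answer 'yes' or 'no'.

Tracking the set through each operation:
Start: {1, i, j, q, x}
Event 1 (add g): added. Set: {1, g, i, j, q, x}
Event 2 (add j): already present, no change. Set: {1, g, i, j, q, x}
Event 3 (add 3): added. Set: {1, 3, g, i, j, q, x}

Final set: {1, 3, g, i, j, q, x} (size 7)
19 is NOT in the final set.

Answer: no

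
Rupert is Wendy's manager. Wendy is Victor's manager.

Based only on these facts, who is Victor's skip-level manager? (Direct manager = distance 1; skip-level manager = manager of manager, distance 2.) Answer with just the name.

Reconstructing the manager chain from the given facts:
  Rupert -> Wendy -> Victor
(each arrow means 'manager of the next')
Positions in the chain (0 = top):
  position of Rupert: 0
  position of Wendy: 1
  position of Victor: 2

Victor is at position 2; the skip-level manager is 2 steps up the chain, i.e. position 0: Rupert.

Answer: Rupert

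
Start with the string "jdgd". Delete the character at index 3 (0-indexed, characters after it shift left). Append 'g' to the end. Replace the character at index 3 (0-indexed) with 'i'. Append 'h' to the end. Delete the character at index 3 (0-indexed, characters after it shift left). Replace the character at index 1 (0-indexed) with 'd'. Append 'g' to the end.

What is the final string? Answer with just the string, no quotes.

Answer: jdghg

Derivation:
Applying each edit step by step:
Start: "jdgd"
Op 1 (delete idx 3 = 'd'): "jdgd" -> "jdg"
Op 2 (append 'g'): "jdg" -> "jdgg"
Op 3 (replace idx 3: 'g' -> 'i'): "jdgg" -> "jdgi"
Op 4 (append 'h'): "jdgi" -> "jdgih"
Op 5 (delete idx 3 = 'i'): "jdgih" -> "jdgh"
Op 6 (replace idx 1: 'd' -> 'd'): "jdgh" -> "jdgh"
Op 7 (append 'g'): "jdgh" -> "jdghg"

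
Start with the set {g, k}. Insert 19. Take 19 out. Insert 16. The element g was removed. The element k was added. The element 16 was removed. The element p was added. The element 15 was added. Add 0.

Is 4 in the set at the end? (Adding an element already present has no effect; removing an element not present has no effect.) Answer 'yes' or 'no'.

Tracking the set through each operation:
Start: {g, k}
Event 1 (add 19): added. Set: {19, g, k}
Event 2 (remove 19): removed. Set: {g, k}
Event 3 (add 16): added. Set: {16, g, k}
Event 4 (remove g): removed. Set: {16, k}
Event 5 (add k): already present, no change. Set: {16, k}
Event 6 (remove 16): removed. Set: {k}
Event 7 (add p): added. Set: {k, p}
Event 8 (add 15): added. Set: {15, k, p}
Event 9 (add 0): added. Set: {0, 15, k, p}

Final set: {0, 15, k, p} (size 4)
4 is NOT in the final set.

Answer: no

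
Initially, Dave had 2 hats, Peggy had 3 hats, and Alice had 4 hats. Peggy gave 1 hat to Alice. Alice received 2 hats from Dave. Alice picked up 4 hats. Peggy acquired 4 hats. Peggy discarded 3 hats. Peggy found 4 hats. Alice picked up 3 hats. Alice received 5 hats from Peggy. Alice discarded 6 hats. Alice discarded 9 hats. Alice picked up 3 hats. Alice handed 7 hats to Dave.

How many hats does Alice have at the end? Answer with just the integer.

Tracking counts step by step:
Start: Dave=2, Peggy=3, Alice=4
Event 1 (Peggy -> Alice, 1): Peggy: 3 -> 2, Alice: 4 -> 5. State: Dave=2, Peggy=2, Alice=5
Event 2 (Dave -> Alice, 2): Dave: 2 -> 0, Alice: 5 -> 7. State: Dave=0, Peggy=2, Alice=7
Event 3 (Alice +4): Alice: 7 -> 11. State: Dave=0, Peggy=2, Alice=11
Event 4 (Peggy +4): Peggy: 2 -> 6. State: Dave=0, Peggy=6, Alice=11
Event 5 (Peggy -3): Peggy: 6 -> 3. State: Dave=0, Peggy=3, Alice=11
Event 6 (Peggy +4): Peggy: 3 -> 7. State: Dave=0, Peggy=7, Alice=11
Event 7 (Alice +3): Alice: 11 -> 14. State: Dave=0, Peggy=7, Alice=14
Event 8 (Peggy -> Alice, 5): Peggy: 7 -> 2, Alice: 14 -> 19. State: Dave=0, Peggy=2, Alice=19
Event 9 (Alice -6): Alice: 19 -> 13. State: Dave=0, Peggy=2, Alice=13
Event 10 (Alice -9): Alice: 13 -> 4. State: Dave=0, Peggy=2, Alice=4
Event 11 (Alice +3): Alice: 4 -> 7. State: Dave=0, Peggy=2, Alice=7
Event 12 (Alice -> Dave, 7): Alice: 7 -> 0, Dave: 0 -> 7. State: Dave=7, Peggy=2, Alice=0

Alice's final count: 0

Answer: 0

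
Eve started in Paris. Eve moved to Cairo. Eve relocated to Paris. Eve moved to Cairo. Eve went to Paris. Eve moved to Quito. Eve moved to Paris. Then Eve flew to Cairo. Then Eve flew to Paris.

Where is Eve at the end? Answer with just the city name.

Answer: Paris

Derivation:
Tracking Eve's location:
Start: Eve is in Paris.
After move 1: Paris -> Cairo. Eve is in Cairo.
After move 2: Cairo -> Paris. Eve is in Paris.
After move 3: Paris -> Cairo. Eve is in Cairo.
After move 4: Cairo -> Paris. Eve is in Paris.
After move 5: Paris -> Quito. Eve is in Quito.
After move 6: Quito -> Paris. Eve is in Paris.
After move 7: Paris -> Cairo. Eve is in Cairo.
After move 8: Cairo -> Paris. Eve is in Paris.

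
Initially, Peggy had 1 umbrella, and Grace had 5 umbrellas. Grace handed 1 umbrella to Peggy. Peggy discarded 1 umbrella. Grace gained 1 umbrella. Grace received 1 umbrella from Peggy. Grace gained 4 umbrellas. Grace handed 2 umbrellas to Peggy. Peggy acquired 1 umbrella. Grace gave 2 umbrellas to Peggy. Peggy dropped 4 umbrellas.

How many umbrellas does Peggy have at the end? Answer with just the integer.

Tracking counts step by step:
Start: Peggy=1, Grace=5
Event 1 (Grace -> Peggy, 1): Grace: 5 -> 4, Peggy: 1 -> 2. State: Peggy=2, Grace=4
Event 2 (Peggy -1): Peggy: 2 -> 1. State: Peggy=1, Grace=4
Event 3 (Grace +1): Grace: 4 -> 5. State: Peggy=1, Grace=5
Event 4 (Peggy -> Grace, 1): Peggy: 1 -> 0, Grace: 5 -> 6. State: Peggy=0, Grace=6
Event 5 (Grace +4): Grace: 6 -> 10. State: Peggy=0, Grace=10
Event 6 (Grace -> Peggy, 2): Grace: 10 -> 8, Peggy: 0 -> 2. State: Peggy=2, Grace=8
Event 7 (Peggy +1): Peggy: 2 -> 3. State: Peggy=3, Grace=8
Event 8 (Grace -> Peggy, 2): Grace: 8 -> 6, Peggy: 3 -> 5. State: Peggy=5, Grace=6
Event 9 (Peggy -4): Peggy: 5 -> 1. State: Peggy=1, Grace=6

Peggy's final count: 1

Answer: 1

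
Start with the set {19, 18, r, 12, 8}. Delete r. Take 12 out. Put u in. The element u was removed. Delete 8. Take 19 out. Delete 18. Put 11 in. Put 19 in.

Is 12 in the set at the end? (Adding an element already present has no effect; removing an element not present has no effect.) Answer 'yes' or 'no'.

Answer: no

Derivation:
Tracking the set through each operation:
Start: {12, 18, 19, 8, r}
Event 1 (remove r): removed. Set: {12, 18, 19, 8}
Event 2 (remove 12): removed. Set: {18, 19, 8}
Event 3 (add u): added. Set: {18, 19, 8, u}
Event 4 (remove u): removed. Set: {18, 19, 8}
Event 5 (remove 8): removed. Set: {18, 19}
Event 6 (remove 19): removed. Set: {18}
Event 7 (remove 18): removed. Set: {}
Event 8 (add 11): added. Set: {11}
Event 9 (add 19): added. Set: {11, 19}

Final set: {11, 19} (size 2)
12 is NOT in the final set.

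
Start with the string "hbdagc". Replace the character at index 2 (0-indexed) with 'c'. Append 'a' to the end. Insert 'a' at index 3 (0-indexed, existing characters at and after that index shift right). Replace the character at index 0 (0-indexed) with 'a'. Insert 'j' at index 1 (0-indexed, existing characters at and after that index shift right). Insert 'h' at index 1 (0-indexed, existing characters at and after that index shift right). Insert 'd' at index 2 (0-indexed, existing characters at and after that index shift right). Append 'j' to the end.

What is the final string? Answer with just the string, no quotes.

Answer: ahdjbcaagcaj

Derivation:
Applying each edit step by step:
Start: "hbdagc"
Op 1 (replace idx 2: 'd' -> 'c'): "hbdagc" -> "hbcagc"
Op 2 (append 'a'): "hbcagc" -> "hbcagca"
Op 3 (insert 'a' at idx 3): "hbcagca" -> "hbcaagca"
Op 4 (replace idx 0: 'h' -> 'a'): "hbcaagca" -> "abcaagca"
Op 5 (insert 'j' at idx 1): "abcaagca" -> "ajbcaagca"
Op 6 (insert 'h' at idx 1): "ajbcaagca" -> "ahjbcaagca"
Op 7 (insert 'd' at idx 2): "ahjbcaagca" -> "ahdjbcaagca"
Op 8 (append 'j'): "ahdjbcaagca" -> "ahdjbcaagcaj"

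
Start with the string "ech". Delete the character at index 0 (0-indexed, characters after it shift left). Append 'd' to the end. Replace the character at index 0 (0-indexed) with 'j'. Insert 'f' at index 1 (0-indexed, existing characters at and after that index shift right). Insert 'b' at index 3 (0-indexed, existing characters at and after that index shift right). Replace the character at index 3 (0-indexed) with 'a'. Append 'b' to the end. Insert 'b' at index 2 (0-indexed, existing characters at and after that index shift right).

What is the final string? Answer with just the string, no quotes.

Answer: jfbhadb

Derivation:
Applying each edit step by step:
Start: "ech"
Op 1 (delete idx 0 = 'e'): "ech" -> "ch"
Op 2 (append 'd'): "ch" -> "chd"
Op 3 (replace idx 0: 'c' -> 'j'): "chd" -> "jhd"
Op 4 (insert 'f' at idx 1): "jhd" -> "jfhd"
Op 5 (insert 'b' at idx 3): "jfhd" -> "jfhbd"
Op 6 (replace idx 3: 'b' -> 'a'): "jfhbd" -> "jfhad"
Op 7 (append 'b'): "jfhad" -> "jfhadb"
Op 8 (insert 'b' at idx 2): "jfhadb" -> "jfbhadb"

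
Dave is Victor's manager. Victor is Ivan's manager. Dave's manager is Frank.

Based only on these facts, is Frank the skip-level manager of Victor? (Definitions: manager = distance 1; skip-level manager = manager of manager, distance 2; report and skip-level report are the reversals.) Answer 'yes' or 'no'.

Answer: yes

Derivation:
Reconstructing the manager chain from the given facts:
  Frank -> Dave -> Victor -> Ivan
(each arrow means 'manager of the next')
Positions in the chain (0 = top):
  position of Frank: 0
  position of Dave: 1
  position of Victor: 2
  position of Ivan: 3

Frank is at position 0, Victor is at position 2; signed distance (j - i) = 2.
'skip-level manager' requires j - i = 2. Actual distance is 2, so the relation HOLDS.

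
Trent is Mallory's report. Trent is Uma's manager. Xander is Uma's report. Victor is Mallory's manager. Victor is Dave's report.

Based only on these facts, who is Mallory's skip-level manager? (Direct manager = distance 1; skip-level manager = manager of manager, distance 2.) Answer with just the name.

Answer: Dave

Derivation:
Reconstructing the manager chain from the given facts:
  Dave -> Victor -> Mallory -> Trent -> Uma -> Xander
(each arrow means 'manager of the next')
Positions in the chain (0 = top):
  position of Dave: 0
  position of Victor: 1
  position of Mallory: 2
  position of Trent: 3
  position of Uma: 4
  position of Xander: 5

Mallory is at position 2; the skip-level manager is 2 steps up the chain, i.e. position 0: Dave.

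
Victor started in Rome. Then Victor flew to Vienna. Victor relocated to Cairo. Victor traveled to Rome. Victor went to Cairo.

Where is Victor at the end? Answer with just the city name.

Answer: Cairo

Derivation:
Tracking Victor's location:
Start: Victor is in Rome.
After move 1: Rome -> Vienna. Victor is in Vienna.
After move 2: Vienna -> Cairo. Victor is in Cairo.
After move 3: Cairo -> Rome. Victor is in Rome.
After move 4: Rome -> Cairo. Victor is in Cairo.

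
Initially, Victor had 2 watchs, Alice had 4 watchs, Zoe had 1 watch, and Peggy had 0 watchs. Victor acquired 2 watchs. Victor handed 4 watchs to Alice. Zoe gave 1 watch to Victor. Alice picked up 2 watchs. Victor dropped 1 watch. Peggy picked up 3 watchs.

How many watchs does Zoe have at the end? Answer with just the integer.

Answer: 0

Derivation:
Tracking counts step by step:
Start: Victor=2, Alice=4, Zoe=1, Peggy=0
Event 1 (Victor +2): Victor: 2 -> 4. State: Victor=4, Alice=4, Zoe=1, Peggy=0
Event 2 (Victor -> Alice, 4): Victor: 4 -> 0, Alice: 4 -> 8. State: Victor=0, Alice=8, Zoe=1, Peggy=0
Event 3 (Zoe -> Victor, 1): Zoe: 1 -> 0, Victor: 0 -> 1. State: Victor=1, Alice=8, Zoe=0, Peggy=0
Event 4 (Alice +2): Alice: 8 -> 10. State: Victor=1, Alice=10, Zoe=0, Peggy=0
Event 5 (Victor -1): Victor: 1 -> 0. State: Victor=0, Alice=10, Zoe=0, Peggy=0
Event 6 (Peggy +3): Peggy: 0 -> 3. State: Victor=0, Alice=10, Zoe=0, Peggy=3

Zoe's final count: 0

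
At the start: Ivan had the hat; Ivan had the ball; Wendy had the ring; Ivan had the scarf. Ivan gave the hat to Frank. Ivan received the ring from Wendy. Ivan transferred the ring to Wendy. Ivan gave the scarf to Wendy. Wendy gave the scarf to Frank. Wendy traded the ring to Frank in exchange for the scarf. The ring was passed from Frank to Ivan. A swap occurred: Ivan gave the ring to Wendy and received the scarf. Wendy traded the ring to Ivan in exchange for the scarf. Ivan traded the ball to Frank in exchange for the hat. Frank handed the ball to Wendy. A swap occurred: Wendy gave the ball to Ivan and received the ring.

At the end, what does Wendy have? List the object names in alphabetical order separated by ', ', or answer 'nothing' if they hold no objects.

Answer: ring, scarf

Derivation:
Tracking all object holders:
Start: hat:Ivan, ball:Ivan, ring:Wendy, scarf:Ivan
Event 1 (give hat: Ivan -> Frank). State: hat:Frank, ball:Ivan, ring:Wendy, scarf:Ivan
Event 2 (give ring: Wendy -> Ivan). State: hat:Frank, ball:Ivan, ring:Ivan, scarf:Ivan
Event 3 (give ring: Ivan -> Wendy). State: hat:Frank, ball:Ivan, ring:Wendy, scarf:Ivan
Event 4 (give scarf: Ivan -> Wendy). State: hat:Frank, ball:Ivan, ring:Wendy, scarf:Wendy
Event 5 (give scarf: Wendy -> Frank). State: hat:Frank, ball:Ivan, ring:Wendy, scarf:Frank
Event 6 (swap ring<->scarf: now ring:Frank, scarf:Wendy). State: hat:Frank, ball:Ivan, ring:Frank, scarf:Wendy
Event 7 (give ring: Frank -> Ivan). State: hat:Frank, ball:Ivan, ring:Ivan, scarf:Wendy
Event 8 (swap ring<->scarf: now ring:Wendy, scarf:Ivan). State: hat:Frank, ball:Ivan, ring:Wendy, scarf:Ivan
Event 9 (swap ring<->scarf: now ring:Ivan, scarf:Wendy). State: hat:Frank, ball:Ivan, ring:Ivan, scarf:Wendy
Event 10 (swap ball<->hat: now ball:Frank, hat:Ivan). State: hat:Ivan, ball:Frank, ring:Ivan, scarf:Wendy
Event 11 (give ball: Frank -> Wendy). State: hat:Ivan, ball:Wendy, ring:Ivan, scarf:Wendy
Event 12 (swap ball<->ring: now ball:Ivan, ring:Wendy). State: hat:Ivan, ball:Ivan, ring:Wendy, scarf:Wendy

Final state: hat:Ivan, ball:Ivan, ring:Wendy, scarf:Wendy
Wendy holds: ring, scarf.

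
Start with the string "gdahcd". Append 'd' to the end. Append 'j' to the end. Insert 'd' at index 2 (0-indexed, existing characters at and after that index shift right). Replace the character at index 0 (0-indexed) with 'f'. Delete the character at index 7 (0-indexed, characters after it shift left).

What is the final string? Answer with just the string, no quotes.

Applying each edit step by step:
Start: "gdahcd"
Op 1 (append 'd'): "gdahcd" -> "gdahcdd"
Op 2 (append 'j'): "gdahcdd" -> "gdahcddj"
Op 3 (insert 'd' at idx 2): "gdahcddj" -> "gddahcddj"
Op 4 (replace idx 0: 'g' -> 'f'): "gddahcddj" -> "fddahcddj"
Op 5 (delete idx 7 = 'd'): "fddahcddj" -> "fddahcdj"

Answer: fddahcdj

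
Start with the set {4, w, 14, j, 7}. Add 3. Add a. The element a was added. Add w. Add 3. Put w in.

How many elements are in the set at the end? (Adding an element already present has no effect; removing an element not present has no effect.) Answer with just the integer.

Answer: 7

Derivation:
Tracking the set through each operation:
Start: {14, 4, 7, j, w}
Event 1 (add 3): added. Set: {14, 3, 4, 7, j, w}
Event 2 (add a): added. Set: {14, 3, 4, 7, a, j, w}
Event 3 (add a): already present, no change. Set: {14, 3, 4, 7, a, j, w}
Event 4 (add w): already present, no change. Set: {14, 3, 4, 7, a, j, w}
Event 5 (add 3): already present, no change. Set: {14, 3, 4, 7, a, j, w}
Event 6 (add w): already present, no change. Set: {14, 3, 4, 7, a, j, w}

Final set: {14, 3, 4, 7, a, j, w} (size 7)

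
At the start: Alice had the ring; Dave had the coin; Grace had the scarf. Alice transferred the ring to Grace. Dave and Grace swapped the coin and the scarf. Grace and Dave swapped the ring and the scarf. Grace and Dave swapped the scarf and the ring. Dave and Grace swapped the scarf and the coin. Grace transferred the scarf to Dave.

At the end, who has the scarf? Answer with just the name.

Tracking all object holders:
Start: ring:Alice, coin:Dave, scarf:Grace
Event 1 (give ring: Alice -> Grace). State: ring:Grace, coin:Dave, scarf:Grace
Event 2 (swap coin<->scarf: now coin:Grace, scarf:Dave). State: ring:Grace, coin:Grace, scarf:Dave
Event 3 (swap ring<->scarf: now ring:Dave, scarf:Grace). State: ring:Dave, coin:Grace, scarf:Grace
Event 4 (swap scarf<->ring: now scarf:Dave, ring:Grace). State: ring:Grace, coin:Grace, scarf:Dave
Event 5 (swap scarf<->coin: now scarf:Grace, coin:Dave). State: ring:Grace, coin:Dave, scarf:Grace
Event 6 (give scarf: Grace -> Dave). State: ring:Grace, coin:Dave, scarf:Dave

Final state: ring:Grace, coin:Dave, scarf:Dave
The scarf is held by Dave.

Answer: Dave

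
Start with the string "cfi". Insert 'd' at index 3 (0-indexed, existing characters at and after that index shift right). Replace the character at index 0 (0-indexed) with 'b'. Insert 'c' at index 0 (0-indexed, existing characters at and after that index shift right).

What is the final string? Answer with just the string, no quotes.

Answer: cbfid

Derivation:
Applying each edit step by step:
Start: "cfi"
Op 1 (insert 'd' at idx 3): "cfi" -> "cfid"
Op 2 (replace idx 0: 'c' -> 'b'): "cfid" -> "bfid"
Op 3 (insert 'c' at idx 0): "bfid" -> "cbfid"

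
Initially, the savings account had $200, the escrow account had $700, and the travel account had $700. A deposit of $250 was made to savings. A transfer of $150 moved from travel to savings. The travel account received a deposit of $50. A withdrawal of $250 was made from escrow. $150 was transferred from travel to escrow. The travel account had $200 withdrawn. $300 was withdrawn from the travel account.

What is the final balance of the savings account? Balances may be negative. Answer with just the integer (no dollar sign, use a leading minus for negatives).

Tracking account balances step by step:
Start: savings=200, escrow=700, travel=700
Event 1 (deposit 250 to savings): savings: 200 + 250 = 450. Balances: savings=450, escrow=700, travel=700
Event 2 (transfer 150 travel -> savings): travel: 700 - 150 = 550, savings: 450 + 150 = 600. Balances: savings=600, escrow=700, travel=550
Event 3 (deposit 50 to travel): travel: 550 + 50 = 600. Balances: savings=600, escrow=700, travel=600
Event 4 (withdraw 250 from escrow): escrow: 700 - 250 = 450. Balances: savings=600, escrow=450, travel=600
Event 5 (transfer 150 travel -> escrow): travel: 600 - 150 = 450, escrow: 450 + 150 = 600. Balances: savings=600, escrow=600, travel=450
Event 6 (withdraw 200 from travel): travel: 450 - 200 = 250. Balances: savings=600, escrow=600, travel=250
Event 7 (withdraw 300 from travel): travel: 250 - 300 = -50. Balances: savings=600, escrow=600, travel=-50

Final balance of savings: 600

Answer: 600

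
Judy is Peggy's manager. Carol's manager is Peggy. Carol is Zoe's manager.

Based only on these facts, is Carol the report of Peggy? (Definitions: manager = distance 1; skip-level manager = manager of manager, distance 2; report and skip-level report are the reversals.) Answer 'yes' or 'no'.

Reconstructing the manager chain from the given facts:
  Judy -> Peggy -> Carol -> Zoe
(each arrow means 'manager of the next')
Positions in the chain (0 = top):
  position of Judy: 0
  position of Peggy: 1
  position of Carol: 2
  position of Zoe: 3

Carol is at position 2, Peggy is at position 1; signed distance (j - i) = -1.
'report' requires j - i = -1. Actual distance is -1, so the relation HOLDS.

Answer: yes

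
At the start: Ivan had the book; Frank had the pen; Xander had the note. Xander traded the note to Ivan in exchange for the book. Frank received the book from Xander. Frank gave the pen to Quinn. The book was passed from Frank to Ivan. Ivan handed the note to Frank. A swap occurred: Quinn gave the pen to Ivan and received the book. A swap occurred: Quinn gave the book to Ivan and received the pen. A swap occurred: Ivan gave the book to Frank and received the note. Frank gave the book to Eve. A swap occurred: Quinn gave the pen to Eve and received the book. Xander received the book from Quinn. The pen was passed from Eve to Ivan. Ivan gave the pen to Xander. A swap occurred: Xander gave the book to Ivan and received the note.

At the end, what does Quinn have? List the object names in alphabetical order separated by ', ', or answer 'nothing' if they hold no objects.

Tracking all object holders:
Start: book:Ivan, pen:Frank, note:Xander
Event 1 (swap note<->book: now note:Ivan, book:Xander). State: book:Xander, pen:Frank, note:Ivan
Event 2 (give book: Xander -> Frank). State: book:Frank, pen:Frank, note:Ivan
Event 3 (give pen: Frank -> Quinn). State: book:Frank, pen:Quinn, note:Ivan
Event 4 (give book: Frank -> Ivan). State: book:Ivan, pen:Quinn, note:Ivan
Event 5 (give note: Ivan -> Frank). State: book:Ivan, pen:Quinn, note:Frank
Event 6 (swap pen<->book: now pen:Ivan, book:Quinn). State: book:Quinn, pen:Ivan, note:Frank
Event 7 (swap book<->pen: now book:Ivan, pen:Quinn). State: book:Ivan, pen:Quinn, note:Frank
Event 8 (swap book<->note: now book:Frank, note:Ivan). State: book:Frank, pen:Quinn, note:Ivan
Event 9 (give book: Frank -> Eve). State: book:Eve, pen:Quinn, note:Ivan
Event 10 (swap pen<->book: now pen:Eve, book:Quinn). State: book:Quinn, pen:Eve, note:Ivan
Event 11 (give book: Quinn -> Xander). State: book:Xander, pen:Eve, note:Ivan
Event 12 (give pen: Eve -> Ivan). State: book:Xander, pen:Ivan, note:Ivan
Event 13 (give pen: Ivan -> Xander). State: book:Xander, pen:Xander, note:Ivan
Event 14 (swap book<->note: now book:Ivan, note:Xander). State: book:Ivan, pen:Xander, note:Xander

Final state: book:Ivan, pen:Xander, note:Xander
Quinn holds: (nothing).

Answer: nothing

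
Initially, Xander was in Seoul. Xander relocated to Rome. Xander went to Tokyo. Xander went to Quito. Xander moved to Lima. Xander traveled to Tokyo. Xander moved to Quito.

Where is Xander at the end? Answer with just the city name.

Tracking Xander's location:
Start: Xander is in Seoul.
After move 1: Seoul -> Rome. Xander is in Rome.
After move 2: Rome -> Tokyo. Xander is in Tokyo.
After move 3: Tokyo -> Quito. Xander is in Quito.
After move 4: Quito -> Lima. Xander is in Lima.
After move 5: Lima -> Tokyo. Xander is in Tokyo.
After move 6: Tokyo -> Quito. Xander is in Quito.

Answer: Quito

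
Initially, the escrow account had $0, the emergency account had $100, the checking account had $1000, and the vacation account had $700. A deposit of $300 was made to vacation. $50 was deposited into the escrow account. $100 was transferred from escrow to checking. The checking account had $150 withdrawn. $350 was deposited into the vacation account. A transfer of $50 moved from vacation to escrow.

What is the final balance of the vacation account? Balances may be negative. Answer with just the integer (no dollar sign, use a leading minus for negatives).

Tracking account balances step by step:
Start: escrow=0, emergency=100, checking=1000, vacation=700
Event 1 (deposit 300 to vacation): vacation: 700 + 300 = 1000. Balances: escrow=0, emergency=100, checking=1000, vacation=1000
Event 2 (deposit 50 to escrow): escrow: 0 + 50 = 50. Balances: escrow=50, emergency=100, checking=1000, vacation=1000
Event 3 (transfer 100 escrow -> checking): escrow: 50 - 100 = -50, checking: 1000 + 100 = 1100. Balances: escrow=-50, emergency=100, checking=1100, vacation=1000
Event 4 (withdraw 150 from checking): checking: 1100 - 150 = 950. Balances: escrow=-50, emergency=100, checking=950, vacation=1000
Event 5 (deposit 350 to vacation): vacation: 1000 + 350 = 1350. Balances: escrow=-50, emergency=100, checking=950, vacation=1350
Event 6 (transfer 50 vacation -> escrow): vacation: 1350 - 50 = 1300, escrow: -50 + 50 = 0. Balances: escrow=0, emergency=100, checking=950, vacation=1300

Final balance of vacation: 1300

Answer: 1300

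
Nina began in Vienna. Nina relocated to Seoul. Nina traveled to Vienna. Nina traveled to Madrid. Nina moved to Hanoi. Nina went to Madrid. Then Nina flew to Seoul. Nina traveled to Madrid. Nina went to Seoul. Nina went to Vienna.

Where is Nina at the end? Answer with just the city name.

Answer: Vienna

Derivation:
Tracking Nina's location:
Start: Nina is in Vienna.
After move 1: Vienna -> Seoul. Nina is in Seoul.
After move 2: Seoul -> Vienna. Nina is in Vienna.
After move 3: Vienna -> Madrid. Nina is in Madrid.
After move 4: Madrid -> Hanoi. Nina is in Hanoi.
After move 5: Hanoi -> Madrid. Nina is in Madrid.
After move 6: Madrid -> Seoul. Nina is in Seoul.
After move 7: Seoul -> Madrid. Nina is in Madrid.
After move 8: Madrid -> Seoul. Nina is in Seoul.
After move 9: Seoul -> Vienna. Nina is in Vienna.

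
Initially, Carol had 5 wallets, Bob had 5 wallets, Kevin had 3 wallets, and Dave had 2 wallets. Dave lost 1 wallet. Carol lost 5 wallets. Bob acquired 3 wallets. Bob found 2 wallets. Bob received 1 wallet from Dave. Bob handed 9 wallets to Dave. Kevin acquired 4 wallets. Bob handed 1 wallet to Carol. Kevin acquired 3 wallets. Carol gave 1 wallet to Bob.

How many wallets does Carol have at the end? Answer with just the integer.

Answer: 0

Derivation:
Tracking counts step by step:
Start: Carol=5, Bob=5, Kevin=3, Dave=2
Event 1 (Dave -1): Dave: 2 -> 1. State: Carol=5, Bob=5, Kevin=3, Dave=1
Event 2 (Carol -5): Carol: 5 -> 0. State: Carol=0, Bob=5, Kevin=3, Dave=1
Event 3 (Bob +3): Bob: 5 -> 8. State: Carol=0, Bob=8, Kevin=3, Dave=1
Event 4 (Bob +2): Bob: 8 -> 10. State: Carol=0, Bob=10, Kevin=3, Dave=1
Event 5 (Dave -> Bob, 1): Dave: 1 -> 0, Bob: 10 -> 11. State: Carol=0, Bob=11, Kevin=3, Dave=0
Event 6 (Bob -> Dave, 9): Bob: 11 -> 2, Dave: 0 -> 9. State: Carol=0, Bob=2, Kevin=3, Dave=9
Event 7 (Kevin +4): Kevin: 3 -> 7. State: Carol=0, Bob=2, Kevin=7, Dave=9
Event 8 (Bob -> Carol, 1): Bob: 2 -> 1, Carol: 0 -> 1. State: Carol=1, Bob=1, Kevin=7, Dave=9
Event 9 (Kevin +3): Kevin: 7 -> 10. State: Carol=1, Bob=1, Kevin=10, Dave=9
Event 10 (Carol -> Bob, 1): Carol: 1 -> 0, Bob: 1 -> 2. State: Carol=0, Bob=2, Kevin=10, Dave=9

Carol's final count: 0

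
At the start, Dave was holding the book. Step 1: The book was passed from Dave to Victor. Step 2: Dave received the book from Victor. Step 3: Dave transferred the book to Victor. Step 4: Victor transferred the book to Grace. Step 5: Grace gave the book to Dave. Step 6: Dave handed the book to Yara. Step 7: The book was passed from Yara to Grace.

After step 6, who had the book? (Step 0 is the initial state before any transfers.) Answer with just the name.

Answer: Yara

Derivation:
Tracking the book holder through step 6:
After step 0 (start): Dave
After step 1: Victor
After step 2: Dave
After step 3: Victor
After step 4: Grace
After step 5: Dave
After step 6: Yara

At step 6, the holder is Yara.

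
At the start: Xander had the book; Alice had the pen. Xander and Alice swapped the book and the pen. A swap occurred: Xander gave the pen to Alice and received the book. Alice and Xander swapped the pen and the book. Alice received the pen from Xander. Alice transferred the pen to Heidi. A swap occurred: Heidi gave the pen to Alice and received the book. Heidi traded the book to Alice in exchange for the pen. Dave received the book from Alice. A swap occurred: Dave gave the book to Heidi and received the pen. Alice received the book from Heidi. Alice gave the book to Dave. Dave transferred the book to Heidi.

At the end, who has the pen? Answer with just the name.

Answer: Dave

Derivation:
Tracking all object holders:
Start: book:Xander, pen:Alice
Event 1 (swap book<->pen: now book:Alice, pen:Xander). State: book:Alice, pen:Xander
Event 2 (swap pen<->book: now pen:Alice, book:Xander). State: book:Xander, pen:Alice
Event 3 (swap pen<->book: now pen:Xander, book:Alice). State: book:Alice, pen:Xander
Event 4 (give pen: Xander -> Alice). State: book:Alice, pen:Alice
Event 5 (give pen: Alice -> Heidi). State: book:Alice, pen:Heidi
Event 6 (swap pen<->book: now pen:Alice, book:Heidi). State: book:Heidi, pen:Alice
Event 7 (swap book<->pen: now book:Alice, pen:Heidi). State: book:Alice, pen:Heidi
Event 8 (give book: Alice -> Dave). State: book:Dave, pen:Heidi
Event 9 (swap book<->pen: now book:Heidi, pen:Dave). State: book:Heidi, pen:Dave
Event 10 (give book: Heidi -> Alice). State: book:Alice, pen:Dave
Event 11 (give book: Alice -> Dave). State: book:Dave, pen:Dave
Event 12 (give book: Dave -> Heidi). State: book:Heidi, pen:Dave

Final state: book:Heidi, pen:Dave
The pen is held by Dave.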